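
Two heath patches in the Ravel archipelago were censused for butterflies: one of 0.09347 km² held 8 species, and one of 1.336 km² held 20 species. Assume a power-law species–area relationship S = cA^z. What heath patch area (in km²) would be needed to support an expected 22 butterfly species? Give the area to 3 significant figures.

1.76 km²

z = ln(20/8) / ln(1.336/0.09347) = 0.9163 / 2.6598 = 0.3445
c = 8 / 0.09347^0.3445 = 8 / 0.442 = 18.1
A = (22/18.1)^(1/0.3445) ⇒ ln A = ln(1.215)/0.3445 = 0.5663
A = e^0.5663 ≈ 1.762 km²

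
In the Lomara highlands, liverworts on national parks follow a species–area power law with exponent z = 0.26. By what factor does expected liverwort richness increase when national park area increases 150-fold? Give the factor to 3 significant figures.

3.68

S₂/S₁ = (A₂/A₁)^z = 150^0.26
ln(S₂/S₁) = 0.26 × ln 150 = 0.26 × 5.0106 = 1.3028
S₂/S₁ = e^1.3028 ≈ 3.679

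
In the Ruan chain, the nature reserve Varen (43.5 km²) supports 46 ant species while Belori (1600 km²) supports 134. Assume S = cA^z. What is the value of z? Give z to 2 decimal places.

0.30

Taking logs: ln S = ln c + z ln A, so z = (ln S₂ − ln S₁)/(ln A₂ − ln A₁).
z = ln(134/46) / ln(1600/43.5) = ln(2.913) / ln(36.78) = 1.0692 / 3.6050 = 0.2966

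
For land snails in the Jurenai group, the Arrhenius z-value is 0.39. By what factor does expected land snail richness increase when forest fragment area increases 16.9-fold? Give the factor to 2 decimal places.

3.01

S₂/S₁ = (A₂/A₁)^z = 16.9^0.39
ln(S₂/S₁) = 0.39 × ln 16.9 = 0.39 × 2.8273 = 1.1027
S₂/S₁ = e^1.1027 ≈ 3.012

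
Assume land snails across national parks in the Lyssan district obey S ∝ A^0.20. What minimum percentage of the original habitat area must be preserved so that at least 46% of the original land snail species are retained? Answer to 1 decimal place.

Need (A_new/A_old)^0.2 = 0.46, so A_new/A_old = 0.46^(1/0.2) = 0.46^5
ln(A_new/A_old) = ln 0.46 / 0.2 = -0.7765 / 0.2 = -3.8826
A_new/A_old = e^-3.8826 ≈ 0.0206

2.1%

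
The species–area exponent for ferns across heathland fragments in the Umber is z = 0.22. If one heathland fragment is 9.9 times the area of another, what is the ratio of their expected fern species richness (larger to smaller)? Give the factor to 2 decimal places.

S₂/S₁ = (A₂/A₁)^z = 9.9^0.22
ln(S₂/S₁) = 0.22 × ln 9.9 = 0.22 × 2.2925 = 0.5044
S₂/S₁ = e^0.5044 ≈ 1.656

1.66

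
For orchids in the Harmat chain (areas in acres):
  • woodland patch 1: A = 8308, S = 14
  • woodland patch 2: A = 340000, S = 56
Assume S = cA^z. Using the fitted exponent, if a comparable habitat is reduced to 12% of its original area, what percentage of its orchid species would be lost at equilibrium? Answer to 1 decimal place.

z = ln(56/14) / ln(340000/8308) = 1.3863 / 3.7117 = 0.3735
S_new/S_old = (A_new/A_old)^z = 0.12^0.3735 = exp(0.3735 × -2.1203) = 0.453
Fraction lost = 1 − 0.453 = 0.547

54.7%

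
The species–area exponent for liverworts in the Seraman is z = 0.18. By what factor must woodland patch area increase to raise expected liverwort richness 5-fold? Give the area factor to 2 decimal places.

(A₂/A₁)^0.18 = 5, so A₂/A₁ = 5^(1/0.18) = 5^5.556
ln(A₂/A₁) = ln 5 / 0.18 = 1.6094 / 0.18 = 8.9413
A₂/A₁ = e^8.9413 ≈ 7641

7641.29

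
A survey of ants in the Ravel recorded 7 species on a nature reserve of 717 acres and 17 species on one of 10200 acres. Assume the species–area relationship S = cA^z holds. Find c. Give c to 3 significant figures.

0.778

z = ln(S₂/S₁) / ln(A₂/A₁) = ln(17/7) / ln(10200/717) = 0.8873 / 2.6551 = 0.3342
c = S₁ / A₁^z = 7 / 717^0.3342 = 7 / 9.001 = 0.7777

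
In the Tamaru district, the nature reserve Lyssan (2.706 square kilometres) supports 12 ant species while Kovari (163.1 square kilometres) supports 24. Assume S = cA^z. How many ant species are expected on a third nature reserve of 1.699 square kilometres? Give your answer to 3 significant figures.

11.1

z = ln(24/12) / ln(163.1/2.706) = 0.6931 / 4.0989 = 0.1691
c = 12 / 2.706^0.1691 = 12 / 1.183 = 10.14
S₃ = 10.14 × 1.699^0.1691 = 10.14 × 1.094 ≈ 11.09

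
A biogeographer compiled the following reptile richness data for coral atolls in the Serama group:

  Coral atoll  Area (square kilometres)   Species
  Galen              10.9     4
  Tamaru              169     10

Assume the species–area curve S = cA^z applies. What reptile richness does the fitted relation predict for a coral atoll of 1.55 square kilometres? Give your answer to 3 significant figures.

2.08

z = ln(10/4) / ln(169/10.9) = 0.9163 / 2.7411 = 0.3343
c = 4 / 10.9^0.3343 = 4 / 2.222 = 1.8
S₃ = 1.8 × 1.55^0.3343 = 1.8 × 1.158 ≈ 2.084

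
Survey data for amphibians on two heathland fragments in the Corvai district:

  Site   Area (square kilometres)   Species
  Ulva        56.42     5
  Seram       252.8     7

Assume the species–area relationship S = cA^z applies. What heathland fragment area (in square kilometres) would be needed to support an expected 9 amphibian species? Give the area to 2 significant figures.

770 square kilometres

z = ln(7/5) / ln(252.8/56.42) = 0.3365 / 1.4998 = 0.2243
c = 5 / 56.42^0.2243 = 5 / 2.471 = 2.023
A = (9/2.023)^(1/0.2243) ⇒ ln A = ln(4.448)/0.2243 = 6.6528
A = e^6.6528 ≈ 774.9 square kilometres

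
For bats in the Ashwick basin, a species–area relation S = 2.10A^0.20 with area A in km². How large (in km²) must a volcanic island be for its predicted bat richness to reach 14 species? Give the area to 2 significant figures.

14 = 2.1 × A^0.2  ⇒  A^0.2 = 14/2.1 = 6.667
ln A = ln(6.667) / 0.2 = 1.8971 / 0.2 = 9.4856
A = e^9.4856 ≈ 13169 km²

13000 km²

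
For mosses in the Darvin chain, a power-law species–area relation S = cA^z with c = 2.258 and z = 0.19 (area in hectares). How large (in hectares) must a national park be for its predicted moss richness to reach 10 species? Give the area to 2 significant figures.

10 = 2.258 × A^0.19  ⇒  A^0.19 = 10/2.258 = 4.429
ln A = ln(4.429) / 0.19 = 1.4881 / 0.19 = 7.8321
A = e^7.8321 ≈ 2520 hectares

2500 hectares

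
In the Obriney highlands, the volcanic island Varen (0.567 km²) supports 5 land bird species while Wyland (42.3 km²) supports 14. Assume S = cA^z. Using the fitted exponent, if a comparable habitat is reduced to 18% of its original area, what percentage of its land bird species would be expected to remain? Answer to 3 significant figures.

z = ln(14/5) / ln(42.3/0.567) = 1.0296 / 4.3122 = 0.2388
S_new/S_old = (A_new/A_old)^z = 0.18^0.2388 = exp(0.2388 × -1.7148) = 0.664

66.4%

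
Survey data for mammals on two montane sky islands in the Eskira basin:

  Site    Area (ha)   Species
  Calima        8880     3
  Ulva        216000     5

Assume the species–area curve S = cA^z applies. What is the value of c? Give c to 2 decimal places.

0.70

z = ln(S₂/S₁) / ln(A₂/A₁) = ln(5/3) / ln(216000/8880) = 0.5108 / 3.1915 = 0.1601
c = S₁ / A₁^z = 3 / 8880^0.1601 = 3 / 4.285 = 0.7001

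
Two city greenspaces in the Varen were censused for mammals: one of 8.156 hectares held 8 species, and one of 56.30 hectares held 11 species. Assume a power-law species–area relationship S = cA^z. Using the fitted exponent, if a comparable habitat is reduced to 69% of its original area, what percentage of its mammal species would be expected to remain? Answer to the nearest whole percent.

94%

z = ln(11/8) / ln(56.3/8.156) = 0.3185 / 1.9319 = 0.1648
S_new/S_old = (A_new/A_old)^z = 0.69^0.1648 = exp(0.1648 × -0.3711) = 0.9407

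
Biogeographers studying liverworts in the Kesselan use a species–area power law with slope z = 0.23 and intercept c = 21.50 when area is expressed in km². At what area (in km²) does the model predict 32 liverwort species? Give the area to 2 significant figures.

5.6 km²

32 = 21.5 × A^0.23  ⇒  A^0.23 = 32/21.5 = 1.488
ln A = ln(1.488) / 0.23 = 0.3977 / 0.23 = 1.7291
A = e^1.7291 ≈ 5.635 km²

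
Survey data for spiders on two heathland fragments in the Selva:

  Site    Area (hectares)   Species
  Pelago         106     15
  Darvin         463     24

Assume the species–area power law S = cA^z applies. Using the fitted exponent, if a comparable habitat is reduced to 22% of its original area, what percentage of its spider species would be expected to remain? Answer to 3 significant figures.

z = ln(24/15) / ln(463/106) = 0.4700 / 1.4743 = 0.3188
S_new/S_old = (A_new/A_old)^z = 0.22^0.3188 = exp(0.3188 × -1.5141) = 0.6171

61.7%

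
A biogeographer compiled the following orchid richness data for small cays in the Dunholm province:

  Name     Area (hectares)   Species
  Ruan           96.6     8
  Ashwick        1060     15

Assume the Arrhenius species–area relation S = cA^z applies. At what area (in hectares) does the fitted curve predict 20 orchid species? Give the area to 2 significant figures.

3200 hectares

z = ln(15/8) / ln(1060/96.6) = 0.6286 / 2.3954 = 0.2624
c = 8 / 96.6^0.2624 = 8 / 3.318 = 2.411
A = (20/2.411)^(1/0.2624) ⇒ ln A = ln(8.295)/0.2624 = 8.0623
A = e^8.0623 ≈ 3173 hectares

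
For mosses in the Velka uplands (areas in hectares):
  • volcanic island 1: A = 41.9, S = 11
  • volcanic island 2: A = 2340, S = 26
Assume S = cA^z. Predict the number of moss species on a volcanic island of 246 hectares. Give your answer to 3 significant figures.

z = ln(26/11) / ln(2340/41.9) = 0.8602 / 4.0226 = 0.2138
c = 11 / 41.9^0.2138 = 11 / 2.223 = 4.949
S₃ = 4.949 × 246^0.2138 = 4.949 × 3.245 ≈ 16.06

16.1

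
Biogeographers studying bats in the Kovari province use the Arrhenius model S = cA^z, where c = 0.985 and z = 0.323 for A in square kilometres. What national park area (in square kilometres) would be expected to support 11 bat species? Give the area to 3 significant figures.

1760 square kilometres

11 = 0.985 × A^0.323  ⇒  A^0.323 = 11/0.985 = 11.17
ln A = ln(11.17) / 0.323 = 2.4130 / 0.323 = 7.4706
A = e^7.4706 ≈ 1756 square kilometres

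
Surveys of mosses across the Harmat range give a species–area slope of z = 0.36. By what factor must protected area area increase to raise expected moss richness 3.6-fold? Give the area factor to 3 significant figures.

(A₂/A₁)^0.36 = 3.6, so A₂/A₁ = 3.6^(1/0.36) = 3.6^2.778
ln(A₂/A₁) = ln 3.6 / 0.36 = 1.2809 / 0.36 = 3.5581
A₂/A₁ = e^3.5581 ≈ 35.1

35.1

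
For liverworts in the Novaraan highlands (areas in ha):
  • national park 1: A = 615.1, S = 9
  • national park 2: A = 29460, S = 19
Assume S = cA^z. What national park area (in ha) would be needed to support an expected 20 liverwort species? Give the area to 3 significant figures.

38400 ha

z = ln(19/9) / ln(29460/615.1) = 0.7472 / 3.8690 = 0.1931
c = 9 / 615.1^0.1931 = 9 / 3.456 = 2.604
A = (20/2.604)^(1/0.1931) ⇒ ln A = ln(7.681)/0.1931 = 10.5564
A = e^10.5564 ≈ 38422 ha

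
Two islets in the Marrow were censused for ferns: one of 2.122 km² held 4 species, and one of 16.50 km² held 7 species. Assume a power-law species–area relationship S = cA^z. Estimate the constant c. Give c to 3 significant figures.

z = ln(S₂/S₁) / ln(A₂/A₁) = ln(7/4) / ln(16.5/2.122) = 0.5596 / 2.0510 = 0.2729
c = S₁ / A₁^z = 4 / 2.122^0.2729 = 4 / 1.228 = 3.258

3.26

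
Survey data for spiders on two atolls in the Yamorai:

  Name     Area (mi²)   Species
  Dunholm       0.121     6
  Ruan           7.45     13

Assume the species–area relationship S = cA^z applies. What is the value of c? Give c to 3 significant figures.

8.92

z = ln(S₂/S₁) / ln(A₂/A₁) = ln(13/6) / ln(7.45/0.121) = 0.7732 / 4.1202 = 0.1877
c = S₁ / A₁^z = 6 / 0.121^0.1877 = 6 / 0.6728 = 8.918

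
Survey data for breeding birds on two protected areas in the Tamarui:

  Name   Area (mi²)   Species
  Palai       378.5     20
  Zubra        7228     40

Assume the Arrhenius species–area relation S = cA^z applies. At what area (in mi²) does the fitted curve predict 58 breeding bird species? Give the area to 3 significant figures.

35100 mi²

z = ln(40/20) / ln(7228/378.5) = 0.6931 / 2.9495 = 0.2350
c = 20 / 378.5^0.2350 = 20 / 4.035 = 4.956
A = (58/4.956)^(1/0.2350) ⇒ ln A = ln(11.7)/0.2350 = 10.4668
A = e^10.4668 ≈ 35130 mi²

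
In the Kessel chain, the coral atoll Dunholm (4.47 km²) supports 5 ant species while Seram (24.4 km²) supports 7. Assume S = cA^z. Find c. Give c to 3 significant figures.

3.72

z = ln(S₂/S₁) / ln(A₂/A₁) = ln(7/5) / ln(24.4/4.47) = 0.3365 / 1.6972 = 0.1983
c = S₁ / A₁^z = 5 / 4.47^0.1983 = 5 / 1.346 = 3.716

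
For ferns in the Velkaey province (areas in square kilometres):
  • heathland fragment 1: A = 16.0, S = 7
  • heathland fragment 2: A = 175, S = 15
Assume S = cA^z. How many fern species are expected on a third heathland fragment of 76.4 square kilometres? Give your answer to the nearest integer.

12

z = ln(15/7) / ln(175/16) = 0.7621 / 2.3922 = 0.3186
c = 7 / 16^0.3186 = 7 / 2.419 = 2.894
S₃ = 2.894 × 76.4^0.3186 = 2.894 × 3.981 ≈ 11.52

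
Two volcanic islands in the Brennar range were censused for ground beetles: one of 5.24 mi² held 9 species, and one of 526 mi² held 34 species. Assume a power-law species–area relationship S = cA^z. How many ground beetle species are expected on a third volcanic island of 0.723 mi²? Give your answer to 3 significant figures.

5.08

z = ln(34/9) / ln(526/5.24) = 1.3291 / 4.6090 = 0.2884
c = 9 / 5.24^0.2884 = 9 / 1.612 = 5.582
S₃ = 5.582 × 0.723^0.2884 = 5.582 × 0.9107 ≈ 5.084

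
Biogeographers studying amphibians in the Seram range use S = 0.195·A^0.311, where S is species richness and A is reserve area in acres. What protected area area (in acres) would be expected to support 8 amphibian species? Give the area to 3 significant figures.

8 = 0.195 × A^0.311  ⇒  A^0.311 = 8/0.195 = 41.03
ln A = ln(41.03) / 0.311 = 3.7142 / 0.311 = 11.9428
A = e^11.9428 ≈ 153700 acres

154000 acres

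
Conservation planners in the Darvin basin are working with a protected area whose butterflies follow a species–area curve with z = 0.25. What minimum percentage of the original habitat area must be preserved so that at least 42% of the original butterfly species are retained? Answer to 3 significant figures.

3.11%

Need (A_new/A_old)^0.25 = 0.42, so A_new/A_old = 0.42^(1/0.25) = 0.42^4
ln(A_new/A_old) = ln 0.42 / 0.25 = -0.8675 / 0.25 = -3.4700
A_new/A_old = e^-3.4700 ≈ 0.03112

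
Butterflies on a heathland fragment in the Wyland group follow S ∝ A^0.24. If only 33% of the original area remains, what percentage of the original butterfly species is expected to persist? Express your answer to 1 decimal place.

76.6%

S_new/S_old = (A_new/A_old)^z = 0.33^0.24
= exp(0.24 × ln 0.33) = exp(0.24 × -1.1087) = exp(-0.2661) ≈ 0.7664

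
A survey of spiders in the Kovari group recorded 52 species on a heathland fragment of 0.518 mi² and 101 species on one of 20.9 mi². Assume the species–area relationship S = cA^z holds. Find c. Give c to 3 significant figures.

z = ln(S₂/S₁) / ln(A₂/A₁) = ln(101/52) / ln(20.9/0.518) = 0.6639 / 3.6975 = 0.1795
c = S₁ / A₁^z = 52 / 0.518^0.1795 = 52 / 0.8886 = 58.52

58.5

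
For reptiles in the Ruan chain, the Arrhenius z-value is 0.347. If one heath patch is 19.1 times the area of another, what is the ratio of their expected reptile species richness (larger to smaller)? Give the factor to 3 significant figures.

2.78

S₂/S₁ = (A₂/A₁)^z = 19.1^0.347
ln(S₂/S₁) = 0.347 × ln 19.1 = 0.347 × 2.9497 = 1.0235
S₂/S₁ = e^1.0235 ≈ 2.783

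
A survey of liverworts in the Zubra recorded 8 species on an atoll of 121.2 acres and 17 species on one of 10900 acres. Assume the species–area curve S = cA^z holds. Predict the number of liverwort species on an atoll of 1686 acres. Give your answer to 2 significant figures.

z = ln(17/8) / ln(10900/121.2) = 0.7538 / 4.4991 = 0.1675
c = 8 / 121.2^0.1675 = 8 / 2.234 = 3.581
S₃ = 3.581 × 1686^0.1675 = 3.581 × 3.472 ≈ 12.44

12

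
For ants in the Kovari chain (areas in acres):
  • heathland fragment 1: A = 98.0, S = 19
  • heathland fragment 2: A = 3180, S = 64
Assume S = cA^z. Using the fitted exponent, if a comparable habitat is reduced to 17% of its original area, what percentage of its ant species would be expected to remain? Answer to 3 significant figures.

z = ln(64/19) / ln(3180/98) = 1.2144 / 3.4797 = 0.3490
S_new/S_old = (A_new/A_old)^z = 0.17^0.3490 = exp(0.3490 × -1.7720) = 0.5388

53.9%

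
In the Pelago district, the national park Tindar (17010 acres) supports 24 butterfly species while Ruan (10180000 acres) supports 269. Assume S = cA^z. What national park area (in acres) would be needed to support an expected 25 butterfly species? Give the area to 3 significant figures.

19000 acres

z = ln(269/24) / ln(10180000/17010) = 2.4167 / 6.3944 = 0.3779
c = 24 / 17010^0.3779 = 24 / 39.71 = 0.6043
A = (25/0.6043)^(1/0.3779) ⇒ ln A = ln(41.37)/0.3779 = 9.8496
A = e^9.8496 ≈ 18950 acres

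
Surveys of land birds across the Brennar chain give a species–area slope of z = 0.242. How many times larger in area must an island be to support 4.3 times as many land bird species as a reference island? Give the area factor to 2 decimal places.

(A₂/A₁)^0.242 = 4.3, so A₂/A₁ = 4.3^(1/0.242) = 4.3^4.132
ln(A₂/A₁) = ln 4.3 / 0.242 = 1.4586 / 0.242 = 6.0273
A₂/A₁ = e^6.0273 ≈ 414.6

414.61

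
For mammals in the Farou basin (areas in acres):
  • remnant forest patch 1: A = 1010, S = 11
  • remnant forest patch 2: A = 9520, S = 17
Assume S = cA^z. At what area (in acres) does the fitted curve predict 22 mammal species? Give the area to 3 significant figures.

z = ln(17/11) / ln(9520/1010) = 0.4353 / 2.2434 = 0.1940
c = 11 / 1010^0.1940 = 11 / 3.828 = 2.874
A = (22/2.874)^(1/0.1940) ⇒ ln A = ln(7.656)/0.1940 = 10.4899
A = e^10.4899 ≈ 35950 acres

36000 acres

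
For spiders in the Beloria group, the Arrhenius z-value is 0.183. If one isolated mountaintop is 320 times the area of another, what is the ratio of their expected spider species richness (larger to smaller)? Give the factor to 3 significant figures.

S₂/S₁ = (A₂/A₁)^z = 320^0.183
ln(S₂/S₁) = 0.183 × ln 320 = 0.183 × 5.7683 = 1.0556
S₂/S₁ = e^1.0556 ≈ 2.874

2.87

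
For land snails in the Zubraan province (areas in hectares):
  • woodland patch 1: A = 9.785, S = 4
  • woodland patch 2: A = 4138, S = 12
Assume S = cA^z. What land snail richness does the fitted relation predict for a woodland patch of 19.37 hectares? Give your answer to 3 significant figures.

z = ln(12/4) / ln(4138/9.785) = 1.0986 / 6.0471 = 0.1817
c = 4 / 9.785^0.1817 = 4 / 1.513 = 2.643
S₃ = 2.643 × 19.37^0.1817 = 2.643 × 1.713 ≈ 4.528

4.53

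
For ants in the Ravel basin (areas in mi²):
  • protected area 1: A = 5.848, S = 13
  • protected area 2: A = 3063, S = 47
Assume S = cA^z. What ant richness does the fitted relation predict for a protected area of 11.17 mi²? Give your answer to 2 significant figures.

z = ln(47/13) / ln(3063/5.848) = 1.2852 / 6.2611 = 0.2053
c = 13 / 5.848^0.2053 = 13 / 1.437 = 9.047
S₃ = 9.047 × 11.17^0.2053 = 9.047 × 1.641 ≈ 14.85

15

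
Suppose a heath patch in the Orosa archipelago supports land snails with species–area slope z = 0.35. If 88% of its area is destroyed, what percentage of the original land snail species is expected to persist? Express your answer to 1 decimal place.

S_new/S_old = (A_new/A_old)^z = 0.12^0.35
= exp(0.35 × ln 0.12) = exp(0.35 × -2.1203) = exp(-0.7421) ≈ 0.4761

47.6%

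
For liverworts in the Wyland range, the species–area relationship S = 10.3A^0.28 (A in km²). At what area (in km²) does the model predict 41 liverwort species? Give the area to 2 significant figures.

41 = 10.3 × A^0.28  ⇒  A^0.28 = 41/10.3 = 3.981
ln A = ln(3.981) / 0.28 = 1.3814 / 0.28 = 4.9337
A = e^4.9337 ≈ 138.9 km²

140 km²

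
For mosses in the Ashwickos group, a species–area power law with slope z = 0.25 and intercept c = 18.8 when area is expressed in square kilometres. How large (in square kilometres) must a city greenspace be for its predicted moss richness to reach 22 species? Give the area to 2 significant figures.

1.9 square kilometres

22 = 18.8 × A^0.25  ⇒  A^0.25 = 22/18.8 = 1.17
ln A = ln(1.17) / 0.25 = 0.1572 / 0.25 = 0.6287
A = e^0.6287 ≈ 1.875 square kilometres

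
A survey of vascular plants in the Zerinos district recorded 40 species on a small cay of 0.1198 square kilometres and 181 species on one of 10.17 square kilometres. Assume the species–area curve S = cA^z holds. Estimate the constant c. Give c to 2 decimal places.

82.28

z = ln(S₂/S₁) / ln(A₂/A₁) = ln(181/40) / ln(10.17/0.1198) = 1.5096 / 4.4414 = 0.3399
c = S₁ / A₁^z = 40 / 0.1198^0.3399 = 40 / 0.4861 = 82.28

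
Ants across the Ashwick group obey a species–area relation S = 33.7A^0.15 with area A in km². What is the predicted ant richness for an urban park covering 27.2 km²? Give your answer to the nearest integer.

S = 33.7 × 27.2^0.15
ln S = ln 33.7 + 0.15 × ln 27.2 = 3.5175 + 0.15 × 3.3032 = 4.0130
S = e^4.0130 ≈ 55.31

55 species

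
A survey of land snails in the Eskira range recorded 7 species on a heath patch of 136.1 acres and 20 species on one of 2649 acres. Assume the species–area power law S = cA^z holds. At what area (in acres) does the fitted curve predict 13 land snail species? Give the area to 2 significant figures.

z = ln(20/7) / ln(2649/136.1) = 1.0498 / 2.9685 = 0.3536
c = 7 / 136.1^0.3536 = 7 / 5.684 = 1.232
A = (13/1.232)^(1/0.3536) ⇒ ln A = ln(10.56)/0.3536 = 6.6638
A = e^6.6638 ≈ 783.5 acres

780 acres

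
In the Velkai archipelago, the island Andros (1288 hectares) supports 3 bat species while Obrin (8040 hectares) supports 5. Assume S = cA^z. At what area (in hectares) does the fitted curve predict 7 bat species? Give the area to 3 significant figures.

26900 hectares

z = ln(5/3) / ln(8040/1288) = 0.5108 / 1.8313 = 0.2789
c = 3 / 1288^0.2789 = 3 / 7.37 = 0.4071
A = (7/0.4071)^(1/0.2789) ⇒ ln A = ln(17.2)/0.2789 = 10.1985
A = e^10.1985 ≈ 26862 hectares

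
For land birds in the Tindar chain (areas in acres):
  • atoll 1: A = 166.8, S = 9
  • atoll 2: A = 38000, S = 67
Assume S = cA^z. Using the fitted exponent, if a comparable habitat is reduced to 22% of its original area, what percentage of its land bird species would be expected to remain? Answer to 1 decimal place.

z = ln(67/9) / ln(38000/166.8) = 2.0075 / 5.4285 = 0.3698
S_new/S_old = (A_new/A_old)^z = 0.22^0.3698 = exp(0.3698 × -1.5141) = 0.5713

57.1%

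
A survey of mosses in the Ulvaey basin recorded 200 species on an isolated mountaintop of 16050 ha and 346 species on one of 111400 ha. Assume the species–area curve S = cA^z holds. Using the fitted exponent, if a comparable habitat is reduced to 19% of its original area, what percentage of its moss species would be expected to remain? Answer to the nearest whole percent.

z = ln(346/200) / ln(111400/16050) = 0.5481 / 1.9374 = 0.2829
S_new/S_old = (A_new/A_old)^z = 0.19^0.2829 = exp(0.2829 × -1.6607) = 0.6251

63%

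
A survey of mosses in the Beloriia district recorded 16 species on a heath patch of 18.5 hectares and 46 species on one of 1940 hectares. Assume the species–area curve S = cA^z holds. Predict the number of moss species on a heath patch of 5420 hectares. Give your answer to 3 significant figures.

58.1

z = ln(46/16) / ln(1940/18.5) = 1.0561 / 4.6527 = 0.2270
c = 16 / 18.5^0.2270 = 16 / 1.939 = 8.251
S₃ = 8.251 × 5420^0.2270 = 8.251 × 7.039 ≈ 58.08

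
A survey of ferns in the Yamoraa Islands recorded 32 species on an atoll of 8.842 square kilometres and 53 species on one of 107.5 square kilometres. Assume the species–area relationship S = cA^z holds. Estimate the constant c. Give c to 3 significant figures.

20.6

z = ln(S₂/S₁) / ln(A₂/A₁) = ln(53/32) / ln(107.5/8.842) = 0.5046 / 2.4980 = 0.2020
c = S₁ / A₁^z = 32 / 8.842^0.2020 = 32 / 1.553 = 20.6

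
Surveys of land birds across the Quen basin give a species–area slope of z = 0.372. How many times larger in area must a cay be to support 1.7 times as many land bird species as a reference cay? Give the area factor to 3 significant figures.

4.16

(A₂/A₁)^0.372 = 1.7, so A₂/A₁ = 1.7^(1/0.372) = 1.7^2.688
ln(A₂/A₁) = ln 1.7 / 0.372 = 0.5306 / 0.372 = 1.4264
A₂/A₁ = e^1.4264 ≈ 4.164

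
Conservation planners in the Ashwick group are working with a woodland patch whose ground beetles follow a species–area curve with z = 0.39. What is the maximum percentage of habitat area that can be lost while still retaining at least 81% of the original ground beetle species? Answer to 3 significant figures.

41.7%

Need (A_new/A_old)^0.39 = 0.81, so A_new/A_old = 0.81^(1/0.39) = 0.81^2.564
ln(A_new/A_old) = ln 0.81 / 0.39 = -0.2107 / 0.39 = -0.5403
A_new/A_old = e^-0.5403 ≈ 0.5826
Fraction that can be lost = 1 − 0.5826 = 0.4174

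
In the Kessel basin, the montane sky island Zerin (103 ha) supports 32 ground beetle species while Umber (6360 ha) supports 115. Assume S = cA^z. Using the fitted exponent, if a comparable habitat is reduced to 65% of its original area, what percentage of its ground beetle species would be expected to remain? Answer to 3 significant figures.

z = ln(115/32) / ln(6360/103) = 1.2792 / 4.1231 = 0.3103
S_new/S_old = (A_new/A_old)^z = 0.65^0.3103 = exp(0.3103 × -0.4308) = 0.8749

87.5%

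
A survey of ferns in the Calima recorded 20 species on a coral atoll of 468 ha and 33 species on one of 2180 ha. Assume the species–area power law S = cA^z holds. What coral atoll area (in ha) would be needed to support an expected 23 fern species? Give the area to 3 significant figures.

z = ln(33/20) / ln(2180/468) = 0.5008 / 1.5386 = 0.3255
c = 20 / 468^0.3255 = 20 / 7.398 = 2.704
A = (23/2.704)^(1/0.3255) ⇒ ln A = ln(8.507)/0.3255 = 6.5779
A = e^6.5779 ≈ 719 ha

719 ha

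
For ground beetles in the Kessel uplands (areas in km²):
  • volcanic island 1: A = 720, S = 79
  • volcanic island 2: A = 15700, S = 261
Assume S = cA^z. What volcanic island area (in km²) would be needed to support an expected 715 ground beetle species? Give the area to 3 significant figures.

z = ln(261/79) / ln(15700/720) = 1.1951 / 3.0822 = 0.3877
c = 79 / 720^0.3877 = 79 / 12.82 = 6.162
A = (715/6.162)^(1/0.3877) ⇒ ln A = ln(116)/0.3877 = 12.2605
A = e^12.2605 ≈ 211186 km²

211000 km²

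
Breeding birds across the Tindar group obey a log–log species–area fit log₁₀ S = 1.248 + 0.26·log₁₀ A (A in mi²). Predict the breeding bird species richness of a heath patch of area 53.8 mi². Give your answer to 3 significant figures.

S = 17.7 × 53.8^0.26
ln S = ln 17.7 + 0.26 × ln 53.8 = 2.8736 + 0.26 × 3.9853 = 3.9098
S = e^3.9098 ≈ 49.89

49.9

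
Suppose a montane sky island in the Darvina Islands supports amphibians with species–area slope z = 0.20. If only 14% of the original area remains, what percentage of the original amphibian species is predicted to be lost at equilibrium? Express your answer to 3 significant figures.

S_new/S_old = (A_new/A_old)^z = 0.14^0.2
= exp(0.2 × ln 0.14) = exp(0.2 × -1.9661) = exp(-0.3932) ≈ 0.6749
Fraction lost = 1 − 0.6749 = 0.3251

32.5%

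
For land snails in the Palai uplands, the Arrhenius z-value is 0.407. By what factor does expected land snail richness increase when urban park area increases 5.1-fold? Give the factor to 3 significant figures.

1.94

S₂/S₁ = (A₂/A₁)^z = 5.1^0.407
ln(S₂/S₁) = 0.407 × ln 5.1 = 0.407 × 1.6292 = 0.6631
S₂/S₁ = e^0.6631 ≈ 1.941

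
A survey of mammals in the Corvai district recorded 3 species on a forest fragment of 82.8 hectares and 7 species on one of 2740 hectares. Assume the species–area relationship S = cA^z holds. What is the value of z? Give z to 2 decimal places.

0.24

Taking logs: ln S = ln c + z ln A, so z = (ln S₂ − ln S₁)/(ln A₂ − ln A₁).
z = ln(7/3) / ln(2740/82.8) = ln(2.333) / ln(33.09) = 0.8473 / 3.4993 = 0.2421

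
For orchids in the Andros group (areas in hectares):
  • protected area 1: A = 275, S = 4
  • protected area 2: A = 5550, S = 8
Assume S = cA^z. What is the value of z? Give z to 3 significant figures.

0.231

Taking logs: ln S = ln c + z ln A, so z = (ln S₂ − ln S₁)/(ln A₂ − ln A₁).
z = ln(8/4) / ln(5550/275) = ln(2) / ln(20.18) = 0.6931 / 3.0048 = 0.2307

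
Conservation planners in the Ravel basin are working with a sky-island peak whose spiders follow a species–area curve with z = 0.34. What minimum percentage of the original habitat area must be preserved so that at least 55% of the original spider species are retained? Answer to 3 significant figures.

Need (A_new/A_old)^0.34 = 0.55, so A_new/A_old = 0.55^(1/0.34) = 0.55^2.941
ln(A_new/A_old) = ln 0.55 / 0.34 = -0.5978 / 0.34 = -1.7583
A_new/A_old = e^-1.7583 ≈ 0.1723

17.2%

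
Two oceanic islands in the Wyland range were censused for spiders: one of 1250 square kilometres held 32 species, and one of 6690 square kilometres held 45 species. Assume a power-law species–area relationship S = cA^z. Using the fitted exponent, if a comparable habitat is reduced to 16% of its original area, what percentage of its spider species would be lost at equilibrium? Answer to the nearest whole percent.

z = ln(45/32) / ln(6690/1250) = 0.3409 / 1.6775 = 0.2032
S_new/S_old = (A_new/A_old)^z = 0.16^0.2032 = exp(0.2032 × -1.8326) = 0.689
Fraction lost = 1 − 0.689 = 0.311

31%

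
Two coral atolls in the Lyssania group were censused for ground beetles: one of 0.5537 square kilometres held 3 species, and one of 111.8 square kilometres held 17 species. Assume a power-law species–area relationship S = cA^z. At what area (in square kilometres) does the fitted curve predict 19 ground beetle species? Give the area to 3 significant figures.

z = ln(17/3) / ln(111.8/0.5537) = 1.7346 / 5.3078 = 0.3268
c = 3 / 0.5537^0.3268 = 3 / 0.8243 = 3.639
A = (19/3.639)^(1/0.3268) ⇒ ln A = ln(5.221)/0.3268 = 5.0571
A = e^5.0571 ≈ 157.1 square kilometres

157 square kilometres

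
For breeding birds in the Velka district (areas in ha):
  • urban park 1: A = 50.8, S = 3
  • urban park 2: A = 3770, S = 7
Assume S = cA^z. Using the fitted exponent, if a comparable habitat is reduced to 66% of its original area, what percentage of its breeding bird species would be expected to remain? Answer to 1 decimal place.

92.2%

z = ln(7/3) / ln(3770/50.8) = 0.8473 / 4.3069 = 0.1967
S_new/S_old = (A_new/A_old)^z = 0.66^0.1967 = exp(0.1967 × -0.4155) = 0.9215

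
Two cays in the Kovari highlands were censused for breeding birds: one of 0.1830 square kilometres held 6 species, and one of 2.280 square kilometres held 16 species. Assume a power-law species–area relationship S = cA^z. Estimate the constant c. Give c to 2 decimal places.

z = ln(S₂/S₁) / ln(A₂/A₁) = ln(16/6) / ln(2.28/0.183) = 0.9808 / 2.5224 = 0.3888
c = S₁ / A₁^z = 6 / 0.183^0.3888 = 6 / 0.5167 = 11.61

11.61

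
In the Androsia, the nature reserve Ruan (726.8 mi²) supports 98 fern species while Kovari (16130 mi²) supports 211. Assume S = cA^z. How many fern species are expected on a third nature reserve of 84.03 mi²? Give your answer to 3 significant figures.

z = ln(211/98) / ln(16130/726.8) = 0.7669 / 3.0998 = 0.2474
c = 98 / 726.8^0.2474 = 98 / 5.104 = 19.2
S₃ = 19.2 × 84.03^0.2474 = 19.2 × 2.993 ≈ 57.47

57.5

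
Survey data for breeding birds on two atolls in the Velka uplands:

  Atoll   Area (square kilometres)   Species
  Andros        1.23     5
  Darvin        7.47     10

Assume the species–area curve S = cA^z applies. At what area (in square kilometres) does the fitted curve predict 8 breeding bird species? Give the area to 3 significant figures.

z = ln(10/5) / ln(7.47/1.23) = 0.6931 / 1.8039 = 0.3843
c = 5 / 1.23^0.3843 = 5 / 1.083 = 4.618
A = (8/4.618)^(1/0.3843) ⇒ ln A = ln(1.732)/0.3843 = 1.4302
A = e^1.4302 ≈ 4.179 square kilometres

4.18 square kilometres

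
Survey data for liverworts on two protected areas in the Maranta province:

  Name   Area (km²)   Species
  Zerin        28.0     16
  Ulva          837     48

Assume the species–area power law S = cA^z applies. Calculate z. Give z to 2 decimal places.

0.32

Taking logs: ln S = ln c + z ln A, so z = (ln S₂ − ln S₁)/(ln A₂ − ln A₁).
z = ln(48/16) / ln(837/28) = ln(3) / ln(29.89) = 1.0986 / 3.3976 = 0.3233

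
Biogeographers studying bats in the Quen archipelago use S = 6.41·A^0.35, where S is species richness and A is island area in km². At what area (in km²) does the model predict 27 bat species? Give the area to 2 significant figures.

27 = 6.41 × A^0.35  ⇒  A^0.35 = 27/6.41 = 4.212
ln A = ln(4.212) / 0.35 = 1.4380 / 0.35 = 4.1085
A = e^4.1085 ≈ 60.86 km²

61 km²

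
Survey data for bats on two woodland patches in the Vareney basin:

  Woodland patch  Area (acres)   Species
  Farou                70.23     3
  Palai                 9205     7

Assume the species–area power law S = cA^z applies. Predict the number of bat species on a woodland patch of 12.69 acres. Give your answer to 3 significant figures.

2.23

z = ln(7/3) / ln(9205/70.23) = 0.8473 / 4.8757 = 0.1738
c = 3 / 70.23^0.1738 = 3 / 2.094 = 1.433
S₃ = 1.433 × 12.69^0.1738 = 1.433 × 1.555 ≈ 2.228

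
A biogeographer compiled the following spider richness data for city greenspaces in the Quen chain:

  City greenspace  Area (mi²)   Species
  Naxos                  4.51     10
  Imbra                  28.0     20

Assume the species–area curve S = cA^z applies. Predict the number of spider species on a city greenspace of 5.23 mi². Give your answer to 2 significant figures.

11

z = ln(20/10) / ln(28/4.51) = 0.6931 / 1.8259 = 0.3796
c = 10 / 4.51^0.3796 = 10 / 1.771 = 5.645
S₃ = 5.645 × 5.23^0.3796 = 5.645 × 1.874 ≈ 10.58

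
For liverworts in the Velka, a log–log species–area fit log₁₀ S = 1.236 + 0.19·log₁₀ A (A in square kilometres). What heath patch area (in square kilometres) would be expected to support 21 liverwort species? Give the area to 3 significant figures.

2.84 square kilometres

21 = 17.22 × A^0.19  ⇒  A^0.19 = 21/17.22 = 1.22
ln A = ln(1.22) / 0.19 = 0.1985 / 0.19 = 1.0449
A = e^1.0449 ≈ 2.843 square kilometres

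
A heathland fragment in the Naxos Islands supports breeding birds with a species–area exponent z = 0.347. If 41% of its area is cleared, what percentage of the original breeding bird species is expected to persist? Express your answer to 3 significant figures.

S_new/S_old = (A_new/A_old)^z = 0.59^0.347
= exp(0.347 × ln 0.59) = exp(0.347 × -0.5276) = exp(-0.1831) ≈ 0.8327

83.3%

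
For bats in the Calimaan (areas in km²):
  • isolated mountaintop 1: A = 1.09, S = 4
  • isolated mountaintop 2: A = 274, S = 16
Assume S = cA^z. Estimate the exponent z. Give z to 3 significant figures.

Taking logs: ln S = ln c + z ln A, so z = (ln S₂ − ln S₁)/(ln A₂ − ln A₁).
z = ln(16/4) / ln(274/1.09) = ln(4) / ln(251.4) = 1.3863 / 5.5270 = 0.2508

0.251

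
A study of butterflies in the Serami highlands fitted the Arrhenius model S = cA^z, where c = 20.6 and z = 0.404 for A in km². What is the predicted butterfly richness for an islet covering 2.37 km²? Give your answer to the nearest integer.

S = 20.6 × 2.37^0.404 = 20.6 × 1.417 ≈ 29.19

29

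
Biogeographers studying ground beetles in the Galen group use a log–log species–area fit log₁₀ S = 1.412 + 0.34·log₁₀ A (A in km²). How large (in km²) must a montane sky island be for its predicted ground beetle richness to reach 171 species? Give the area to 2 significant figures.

171 = 25.82 × A^0.34  ⇒  A^0.34 = 171/25.82 = 6.622
ln A = ln(6.622) / 0.34 = 1.8904 / 0.34 = 5.5600
A = e^5.5600 ≈ 259.8 km²

260 km²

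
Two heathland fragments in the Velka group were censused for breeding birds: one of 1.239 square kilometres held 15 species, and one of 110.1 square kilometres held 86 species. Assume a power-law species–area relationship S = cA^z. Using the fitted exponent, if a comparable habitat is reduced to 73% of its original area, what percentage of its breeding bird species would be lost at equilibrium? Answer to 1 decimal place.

11.5%

z = ln(86/15) / ln(110.1/1.239) = 1.7463 / 4.4871 = 0.3892
S_new/S_old = (A_new/A_old)^z = 0.73^0.3892 = exp(0.3892 × -0.3147) = 0.8847
Fraction lost = 1 − 0.8847 = 0.1153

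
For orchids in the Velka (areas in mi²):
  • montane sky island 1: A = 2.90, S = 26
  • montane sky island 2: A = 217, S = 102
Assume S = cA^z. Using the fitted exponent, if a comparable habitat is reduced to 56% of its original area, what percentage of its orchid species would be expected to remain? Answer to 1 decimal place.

83.2%

z = ln(102/26) / ln(217/2.9) = 1.3669 / 4.3152 = 0.3168
S_new/S_old = (A_new/A_old)^z = 0.56^0.3168 = exp(0.3168 × -0.5798) = 0.8322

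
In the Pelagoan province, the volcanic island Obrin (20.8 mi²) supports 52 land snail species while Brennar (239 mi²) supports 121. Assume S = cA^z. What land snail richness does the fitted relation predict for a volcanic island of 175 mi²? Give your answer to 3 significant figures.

z = ln(121/52) / ln(239/20.8) = 0.8445 / 2.4415 = 0.3459
c = 52 / 20.8^0.3459 = 52 / 2.857 = 18.2
S₃ = 18.2 × 175^0.3459 = 18.2 × 5.969 ≈ 108.6

109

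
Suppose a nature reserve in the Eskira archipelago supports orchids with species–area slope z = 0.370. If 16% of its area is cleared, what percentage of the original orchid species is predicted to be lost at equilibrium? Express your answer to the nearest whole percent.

S_new/S_old = (A_new/A_old)^z = 0.84^0.37
= exp(0.37 × ln 0.84) = exp(0.37 × -0.1744) = exp(-0.0645) ≈ 0.9375
Fraction lost = 1 − 0.9375 = 0.06247

6%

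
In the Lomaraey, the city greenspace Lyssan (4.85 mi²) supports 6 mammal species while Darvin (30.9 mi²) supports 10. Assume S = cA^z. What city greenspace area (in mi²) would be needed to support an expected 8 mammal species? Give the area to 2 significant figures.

14 mi²

z = ln(10/6) / ln(30.9/4.85) = 0.5108 / 1.8518 = 0.2759
c = 6 / 4.85^0.2759 = 6 / 1.546 = 3.881
A = (8/3.881)^(1/0.2759) ⇒ ln A = ln(2.061)/0.2759 = 2.6218
A = e^2.6218 ≈ 13.76 mi²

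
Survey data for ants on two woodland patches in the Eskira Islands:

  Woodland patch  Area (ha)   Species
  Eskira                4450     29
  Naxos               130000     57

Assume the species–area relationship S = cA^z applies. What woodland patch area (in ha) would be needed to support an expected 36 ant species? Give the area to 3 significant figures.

13100 ha

z = ln(57/29) / ln(130000/4450) = 0.6758 / 3.3746 = 0.2002
c = 29 / 4450^0.2002 = 29 / 5.377 = 5.393
A = (36/5.393)^(1/0.2002) ⇒ ln A = ln(6.675)/0.2002 = 9.4804
A = e^9.4804 ≈ 13101 ha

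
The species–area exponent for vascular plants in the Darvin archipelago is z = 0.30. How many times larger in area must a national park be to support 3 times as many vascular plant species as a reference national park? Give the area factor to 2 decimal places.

(A₂/A₁)^0.3 = 3, so A₂/A₁ = 3^(1/0.3) = 3^3.333
ln(A₂/A₁) = ln 3 / 0.3 = 1.0986 / 0.3 = 3.6620
A₂/A₁ = e^3.6620 ≈ 38.94

38.94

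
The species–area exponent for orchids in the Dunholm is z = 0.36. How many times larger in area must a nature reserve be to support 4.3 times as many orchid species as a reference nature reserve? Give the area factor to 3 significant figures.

57.5

(A₂/A₁)^0.36 = 4.3, so A₂/A₁ = 4.3^(1/0.36) = 4.3^2.778
ln(A₂/A₁) = ln 4.3 / 0.36 = 1.4586 / 0.36 = 4.0517
A₂/A₁ = e^4.0517 ≈ 57.5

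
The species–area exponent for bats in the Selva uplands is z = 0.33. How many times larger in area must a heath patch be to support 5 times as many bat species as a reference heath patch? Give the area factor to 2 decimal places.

131.25

(A₂/A₁)^0.33 = 5, so A₂/A₁ = 5^(1/0.33) = 5^3.03
ln(A₂/A₁) = ln 5 / 0.33 = 1.6094 / 0.33 = 4.8771
A₂/A₁ = e^4.8771 ≈ 131.2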